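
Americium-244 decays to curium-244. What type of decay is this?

beta-minus decay

ΔA = 244 − 244 = 0; ΔZ = 96 − 95 = +1.
A is unchanged and Z rises by 1 — a neutron has become a proton (β⁻ decay).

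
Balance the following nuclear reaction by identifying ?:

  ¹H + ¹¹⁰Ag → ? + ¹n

Cd-110

Conserve mass number: 1 + 110 = A + 1, so A = 110.
Conserve atomic number: 1 + 47 = Z + 0, so Z = 48.
Z = 48 is cadmium, so the species is ¹¹⁰Cd.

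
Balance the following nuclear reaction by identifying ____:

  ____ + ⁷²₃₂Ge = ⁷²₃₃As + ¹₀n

proton

Conserve mass number: A + 72 = 72 + 1, so A = 1.
Conserve atomic number: Z + 32 = 33 + 0, so Z = 1.
A = 1 and Z = 1 is ¹₁H — a proton.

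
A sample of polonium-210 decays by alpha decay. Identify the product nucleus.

Alpha decay: mass number changes by -4, atomic number by -2.
A: 210 − 4 = 206; Z: 84 − 2 = 82.
Z = 82 is lead, so the daughter is lead-206.

Pb-206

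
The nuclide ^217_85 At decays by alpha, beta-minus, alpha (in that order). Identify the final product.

Start: (A, Z) = (217, 85).
After α: (213, 83).
After β⁻: (213, 84).
After α: (209, 82).
Z = 82 is lead.

Pb-209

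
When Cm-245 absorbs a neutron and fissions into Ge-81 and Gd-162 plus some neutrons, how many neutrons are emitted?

3

Conserve mass number: 246 = 81 + 162 + k, so k = 246 − 243 = 3.
Check atomic number: 96 = 32 + 64 + 0 = 96. ✓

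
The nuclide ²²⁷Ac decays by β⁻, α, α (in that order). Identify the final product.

Rn-219

Start: (A, Z) = (227, 89).
After β⁻: (227, 90).
After α: (223, 88).
After α: (219, 86).
Z = 86 is radon.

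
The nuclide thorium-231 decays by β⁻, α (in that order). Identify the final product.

Start: (A, Z) = (231, 90).
After β⁻: (231, 91).
After α: (227, 89).
Z = 89 is actinium.

Ac-227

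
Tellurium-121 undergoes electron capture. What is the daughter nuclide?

Sb-121

Electron capture: mass number changes by +0, atomic number by -1.
A: 121 = 121; Z: 52 − 1 = 51.
Z = 51 is antimony, so the daughter is antimony-121.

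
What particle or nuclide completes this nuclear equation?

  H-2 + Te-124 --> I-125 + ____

neutron

Conserve mass number: 2 + 124 = 125 + A, so A = 1.
Conserve atomic number: 1 + 52 = 53 + Z, so Z = 0.
A = 1 and Z = 0 is n — a neutron.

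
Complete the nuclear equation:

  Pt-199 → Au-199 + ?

beta-minus particle

Conserve mass number: 199 = 199 + A, so A = 0.
Conserve atomic number: 78 = 79 + Z, so Z = -1.
A = 0 and Z = -1 is e⁻ — a beta-minus particle.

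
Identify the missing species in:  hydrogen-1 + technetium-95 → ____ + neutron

Ru-95

Conserve mass number: 1 + 95 = A + 1, so A = 95.
Conserve atomic number: 1 + 43 = Z + 0, so Z = 44.
Z = 44 is ruthenium, so the species is ruthenium-95.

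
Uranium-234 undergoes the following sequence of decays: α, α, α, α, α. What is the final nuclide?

Start: (A, Z) = (234, 92).
After α: (230, 90).
After α: (226, 88).
After α: (222, 86).
After α: (218, 84).
After α: (214, 82).
Z = 82 is lead.

Pb-214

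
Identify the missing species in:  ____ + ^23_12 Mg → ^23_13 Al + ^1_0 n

Conserve mass number: A + 23 = 23 + 1, so A = 1.
Conserve atomic number: Z + 12 = 13 + 0, so Z = 1.
A = 1 and Z = 1 is ^1_1 H — a proton.

proton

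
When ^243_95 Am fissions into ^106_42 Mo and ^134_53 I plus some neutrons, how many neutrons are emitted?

3

Conserve mass number: 243 = 106 + 134 + k, so k = 243 − 240 = 3.
Check atomic number: 95 = 42 + 53 + 0 = 95. ✓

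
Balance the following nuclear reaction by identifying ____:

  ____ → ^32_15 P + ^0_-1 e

Conserve mass number: A = 32 + 0, so A = 32.
Conserve atomic number: Z = 15 − 1, so Z = 14.
Z = 14 is silicon, so the species is ^32_14 Si.

Si-32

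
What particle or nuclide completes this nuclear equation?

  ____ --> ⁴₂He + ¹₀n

He-5

Conserve mass number: A = 4 + 1, so A = 5.
Conserve atomic number: Z = 2 + 0, so Z = 2.
Z = 2 is helium, so the species is ⁵₂He.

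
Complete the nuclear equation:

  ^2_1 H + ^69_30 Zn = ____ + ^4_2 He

Conserve mass number: 2 + 69 = A + 4, so A = 67.
Conserve atomic number: 1 + 30 = Z + 2, so Z = 29.
Z = 29 is copper, so the species is ^67_29 Cu.

Cu-67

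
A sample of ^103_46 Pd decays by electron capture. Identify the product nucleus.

Electron capture: mass number changes by +0, atomic number by -1.
A: 103 = 103; Z: 46 − 1 = 45.
Z = 45 is rhodium, so the daughter is ^103_45 Rh.

Rh-103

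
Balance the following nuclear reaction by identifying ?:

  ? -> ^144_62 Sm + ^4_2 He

Conserve mass number: A = 144 + 4, so A = 148.
Conserve atomic number: Z = 62 + 2, so Z = 64.
Z = 64 is gadolinium, so the species is ^148_64 Gd.

Gd-148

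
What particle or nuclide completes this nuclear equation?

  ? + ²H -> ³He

Conserve mass number: A + 2 = 3, so A = 1.
Conserve atomic number: Z + 1 = 2, so Z = 1.
A = 1 and Z = 1 is ¹H — a proton.

proton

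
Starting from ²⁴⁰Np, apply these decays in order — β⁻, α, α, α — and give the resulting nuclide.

Ra-228

Start: (A, Z) = (240, 93).
After β⁻: (240, 94).
After α: (236, 92).
After α: (232, 90).
After α: (228, 88).
Z = 88 is radium.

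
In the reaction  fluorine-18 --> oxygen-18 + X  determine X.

positron

Conserve mass number: 18 = 18 + A, so A = 0.
Conserve atomic number: 9 = 8 + Z, so Z = 1.
A = 0 and Z = 1 is e⁺ — a positron.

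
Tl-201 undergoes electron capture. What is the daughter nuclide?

Electron capture: mass number changes by +0, atomic number by -1.
A: 201 = 201; Z: 81 − 1 = 80.
Z = 80 is mercury, so the daughter is Hg-201.

Hg-201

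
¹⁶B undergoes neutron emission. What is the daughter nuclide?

Neutron emission: mass number changes by -1, atomic number by +0.
A: 16 − 1 = 15; Z: 5 = 5.
Z = 5 is boron, so the daughter is ¹⁵B.

B-15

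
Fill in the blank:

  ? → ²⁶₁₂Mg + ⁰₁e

Conserve mass number: A = 26 + 0, so A = 26.
Conserve atomic number: Z = 12 + 1, so Z = 13.
Z = 13 is aluminium, so the species is ²⁶₁₃Al.

Al-26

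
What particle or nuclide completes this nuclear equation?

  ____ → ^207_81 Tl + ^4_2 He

Bi-211

Conserve mass number: A = 207 + 4, so A = 211.
Conserve atomic number: Z = 81 + 2, so Z = 83.
Z = 83 is bismuth, so the species is ^211_83 Bi.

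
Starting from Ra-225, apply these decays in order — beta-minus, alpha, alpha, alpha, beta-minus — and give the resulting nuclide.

Po-213

Start: (A, Z) = (225, 88).
After β⁻: (225, 89).
After α: (221, 87).
After α: (217, 85).
After α: (213, 83).
After β⁻: (213, 84).
Z = 84 is polonium.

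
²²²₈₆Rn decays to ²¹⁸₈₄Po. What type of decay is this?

alpha decay

ΔA = 218 − 222 = -4; ΔZ = 84 − 86 = -2.
A drops by 4 and Z drops by 2 — the signature of alpha emission.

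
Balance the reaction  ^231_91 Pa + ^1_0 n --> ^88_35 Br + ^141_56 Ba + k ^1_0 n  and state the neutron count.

3

Conserve mass number: 232 = 88 + 141 + k, so k = 232 − 229 = 3.
Check atomic number: 91 = 35 + 56 + 0 = 91. ✓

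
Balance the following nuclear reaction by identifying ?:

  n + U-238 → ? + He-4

Th-235

Conserve mass number: 1 + 238 = A + 4, so A = 235.
Conserve atomic number: 0 + 92 = Z + 2, so Z = 90.
Z = 90 is thorium, so the species is Th-235.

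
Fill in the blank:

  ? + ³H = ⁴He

proton

Conserve mass number: A + 3 = 4, so A = 1.
Conserve atomic number: Z + 1 = 2, so Z = 1.
A = 1 and Z = 1 is ¹H — a proton.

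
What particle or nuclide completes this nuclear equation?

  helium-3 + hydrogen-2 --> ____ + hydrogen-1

He-4

Conserve mass number: 3 + 2 = A + 1, so A = 4.
Conserve atomic number: 2 + 1 = Z + 1, so Z = 2.
A = 4 and Z = 2 is helium-4 — an alpha particle.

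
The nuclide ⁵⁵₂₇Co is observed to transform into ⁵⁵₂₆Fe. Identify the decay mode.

beta-plus decay or electron capture

ΔA = 55 − 55 = 0; ΔZ = 26 − 27 = -1.
A is unchanged and Z drops by 1 — a proton has become a neutron (β⁺ emission or electron capture).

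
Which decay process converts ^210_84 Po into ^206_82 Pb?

alpha decay

ΔA = 206 − 210 = -4; ΔZ = 82 − 84 = -2.
A drops by 4 and Z drops by 2 — the signature of alpha emission.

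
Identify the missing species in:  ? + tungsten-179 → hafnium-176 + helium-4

neutron

Conserve mass number: A + 179 = 176 + 4, so A = 1.
Conserve atomic number: Z + 74 = 72 + 2, so Z = 0.
A = 1 and Z = 0 is neutron — a neutron.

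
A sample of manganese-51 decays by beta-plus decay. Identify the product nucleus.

Beta-plus decay: mass number changes by +0, atomic number by -1.
A: 51 = 51; Z: 25 − 1 = 24.
Z = 24 is chromium, so the daughter is chromium-51.

Cr-51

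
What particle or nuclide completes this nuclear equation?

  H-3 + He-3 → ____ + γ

Conserve mass number: 3 + 3 = A + 0, so A = 6.
Conserve atomic number: 1 + 2 = Z + 0, so Z = 3.
Z = 3 is lithium, so the species is Li-6.

Li-6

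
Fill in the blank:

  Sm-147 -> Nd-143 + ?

alpha particle

Conserve mass number: 147 = 143 + A, so A = 4.
Conserve atomic number: 62 = 60 + Z, so Z = 2.
A = 4 and Z = 2 is He-4 — an alpha particle.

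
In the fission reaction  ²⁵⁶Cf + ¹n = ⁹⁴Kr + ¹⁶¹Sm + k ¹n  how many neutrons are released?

Conserve mass number: 257 = 94 + 161 + k, so k = 257 − 255 = 2.
Check atomic number: 98 = 36 + 62 + 0 = 98. ✓

2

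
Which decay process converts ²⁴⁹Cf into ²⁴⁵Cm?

alpha decay

ΔA = 245 − 249 = -4; ΔZ = 96 − 98 = -2.
A drops by 4 and Z drops by 2 — the signature of alpha emission.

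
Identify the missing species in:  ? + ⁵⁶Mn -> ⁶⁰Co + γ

alpha particle

Conserve mass number: A + 56 = 60 + 0, so A = 4.
Conserve atomic number: Z + 25 = 27 + 0, so Z = 2.
A = 4 and Z = 2 is ⁴He — an alpha particle.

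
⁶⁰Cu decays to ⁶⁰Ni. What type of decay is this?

beta-plus decay or electron capture

ΔA = 60 − 60 = 0; ΔZ = 28 − 29 = -1.
A is unchanged and Z drops by 1 — a proton has become a neutron (β⁺ emission or electron capture).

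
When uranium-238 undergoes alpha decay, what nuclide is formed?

Th-234

Alpha decay: mass number changes by -4, atomic number by -2.
A: 238 − 4 = 234; Z: 92 − 2 = 90.
Z = 90 is thorium, so the daughter is thorium-234.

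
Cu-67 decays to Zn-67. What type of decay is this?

ΔA = 67 − 67 = 0; ΔZ = 30 − 29 = +1.
A is unchanged and Z rises by 1 — a neutron has become a proton (β⁻ decay).

beta-minus decay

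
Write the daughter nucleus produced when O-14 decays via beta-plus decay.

N-14

Beta-plus decay: mass number changes by +0, atomic number by -1.
A: 14 = 14; Z: 8 − 1 = 7.
Z = 7 is nitrogen, so the daughter is N-14.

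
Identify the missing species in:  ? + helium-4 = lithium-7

triton

Conserve mass number: A + 4 = 7, so A = 3.
Conserve atomic number: Z + 2 = 3, so Z = 1.
A = 3 and Z = 1 is hydrogen-3 — a triton.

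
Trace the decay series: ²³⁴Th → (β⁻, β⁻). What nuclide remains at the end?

U-234

Start: (A, Z) = (234, 90).
After β⁻: (234, 91).
After β⁻: (234, 92).
Z = 92 is uranium.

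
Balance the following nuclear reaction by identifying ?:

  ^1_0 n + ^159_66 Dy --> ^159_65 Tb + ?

proton

Conserve mass number: 1 + 159 = 159 + A, so A = 1.
Conserve atomic number: 0 + 66 = 65 + Z, so Z = 1.
A = 1 and Z = 1 is ^1_1 H — a proton.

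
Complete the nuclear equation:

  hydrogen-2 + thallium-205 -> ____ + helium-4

Conserve mass number: 2 + 205 = A + 4, so A = 203.
Conserve atomic number: 1 + 81 = Z + 2, so Z = 80.
Z = 80 is mercury, so the species is mercury-203.

Hg-203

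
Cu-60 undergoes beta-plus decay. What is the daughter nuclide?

Beta-plus decay: mass number changes by +0, atomic number by -1.
A: 60 = 60; Z: 29 − 1 = 28.
Z = 28 is nickel, so the daughter is Ni-60.

Ni-60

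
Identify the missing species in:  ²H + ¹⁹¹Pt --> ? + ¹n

Au-192

Conserve mass number: 2 + 191 = A + 1, so A = 192.
Conserve atomic number: 1 + 78 = Z + 0, so Z = 79.
Z = 79 is gold, so the species is ¹⁹²Au.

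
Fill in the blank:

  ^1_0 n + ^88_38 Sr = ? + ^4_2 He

Kr-85

Conserve mass number: 1 + 88 = A + 4, so A = 85.
Conserve atomic number: 0 + 38 = Z + 2, so Z = 36.
Z = 36 is krypton, so the species is ^85_36 Kr.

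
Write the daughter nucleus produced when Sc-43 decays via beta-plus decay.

Beta-plus decay: mass number changes by +0, atomic number by -1.
A: 43 = 43; Z: 21 − 1 = 20.
Z = 20 is calcium, so the daughter is Ca-43.

Ca-43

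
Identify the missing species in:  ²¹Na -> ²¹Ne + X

positron

Conserve mass number: 21 = 21 + A, so A = 0.
Conserve atomic number: 11 = 10 + Z, so Z = 1.
A = 0 and Z = 1 is e⁺ — a positron.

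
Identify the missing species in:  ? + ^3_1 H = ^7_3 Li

Conserve mass number: A + 3 = 7, so A = 4.
Conserve atomic number: Z + 1 = 3, so Z = 2.
A = 4 and Z = 2 is ^4_2 He — an alpha particle.

alpha particle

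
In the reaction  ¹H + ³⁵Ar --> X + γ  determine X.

K-36

Conserve mass number: 1 + 35 = A + 0, so A = 36.
Conserve atomic number: 1 + 18 = Z + 0, so Z = 19.
Z = 19 is potassium, so the species is ³⁶K.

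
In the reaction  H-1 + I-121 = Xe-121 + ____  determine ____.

neutron

Conserve mass number: 1 + 121 = 121 + A, so A = 1.
Conserve atomic number: 1 + 53 = 54 + Z, so Z = 0.
A = 1 and Z = 0 is n — a neutron.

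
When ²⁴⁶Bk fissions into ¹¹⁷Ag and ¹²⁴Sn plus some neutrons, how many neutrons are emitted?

Conserve mass number: 246 = 117 + 124 + k, so k = 246 − 241 = 5.
Check atomic number: 97 = 47 + 50 + 0 = 97. ✓

5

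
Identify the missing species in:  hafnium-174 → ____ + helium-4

Yb-170

Conserve mass number: 174 = A + 4, so A = 170.
Conserve atomic number: 72 = Z + 2, so Z = 70.
Z = 70 is ytterbium, so the species is ytterbium-170.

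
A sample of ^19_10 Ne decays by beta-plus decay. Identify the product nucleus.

F-19

Beta-plus decay: mass number changes by +0, atomic number by -1.
A: 19 = 19; Z: 10 − 1 = 9.
Z = 9 is fluorine, so the daughter is ^19_9 F.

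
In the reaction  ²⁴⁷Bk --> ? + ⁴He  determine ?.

Am-243

Conserve mass number: 247 = A + 4, so A = 243.
Conserve atomic number: 97 = Z + 2, so Z = 95.
Z = 95 is americium, so the species is ²⁴³Am.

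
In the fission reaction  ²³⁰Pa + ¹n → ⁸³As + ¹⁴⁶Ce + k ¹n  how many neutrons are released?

2

Conserve mass number: 231 = 83 + 146 + k, so k = 231 − 229 = 2.
Check atomic number: 91 = 33 + 58 + 0 = 91. ✓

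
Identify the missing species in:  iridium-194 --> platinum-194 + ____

beta-minus particle

Conserve mass number: 194 = 194 + A, so A = 0.
Conserve atomic number: 77 = 78 + Z, so Z = -1.
A = 0 and Z = -1 is e⁻ — a beta-minus particle.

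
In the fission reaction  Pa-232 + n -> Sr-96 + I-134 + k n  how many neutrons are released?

Conserve mass number: 233 = 96 + 134 + k, so k = 233 − 230 = 3.
Check atomic number: 91 = 38 + 53 + 0 = 91. ✓

3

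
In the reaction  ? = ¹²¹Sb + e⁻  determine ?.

Conserve mass number: A = 121 + 0, so A = 121.
Conserve atomic number: Z = 51 − 1, so Z = 50.
Z = 50 is tin, so the species is ¹²¹Sn.

Sn-121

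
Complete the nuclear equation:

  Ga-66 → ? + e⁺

Zn-66

Conserve mass number: 66 = A + 0, so A = 66.
Conserve atomic number: 31 = Z + 1, so Z = 30.
Z = 30 is zinc, so the species is Zn-66.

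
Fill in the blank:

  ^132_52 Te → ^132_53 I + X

beta-minus particle

Conserve mass number: 132 = 132 + A, so A = 0.
Conserve atomic number: 52 = 53 + Z, so Z = -1.
A = 0 and Z = -1 is ^0_-1 e — a beta-minus particle.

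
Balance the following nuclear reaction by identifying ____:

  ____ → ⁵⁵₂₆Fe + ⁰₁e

Conserve mass number: A = 55 + 0, so A = 55.
Conserve atomic number: Z = 26 + 1, so Z = 27.
Z = 27 is cobalt, so the species is ⁵⁵₂₇Co.

Co-55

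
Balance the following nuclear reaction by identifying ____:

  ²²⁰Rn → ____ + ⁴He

Conserve mass number: 220 = A + 4, so A = 216.
Conserve atomic number: 86 = Z + 2, so Z = 84.
Z = 84 is polonium, so the species is ²¹⁶Po.

Po-216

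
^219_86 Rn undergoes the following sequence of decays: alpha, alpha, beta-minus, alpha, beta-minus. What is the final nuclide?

Start: (A, Z) = (219, 86).
After α: (215, 84).
After α: (211, 82).
After β⁻: (211, 83).
After α: (207, 81).
After β⁻: (207, 82).
Z = 82 is lead.

Pb-207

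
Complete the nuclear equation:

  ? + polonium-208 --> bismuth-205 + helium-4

Conserve mass number: A + 208 = 205 + 4, so A = 1.
Conserve atomic number: Z + 84 = 83 + 2, so Z = 1.
A = 1 and Z = 1 is hydrogen-1 — a proton.

proton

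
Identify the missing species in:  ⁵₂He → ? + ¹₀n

He-4

Conserve mass number: 5 = A + 1, so A = 4.
Conserve atomic number: 2 = Z + 0, so Z = 2.
A = 4 and Z = 2 is ⁴₂He — an alpha particle.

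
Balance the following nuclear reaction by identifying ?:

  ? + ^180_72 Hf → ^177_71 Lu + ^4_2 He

proton

Conserve mass number: A + 180 = 177 + 4, so A = 1.
Conserve atomic number: Z + 72 = 71 + 2, so Z = 1.
A = 1 and Z = 1 is ^1_1 H — a proton.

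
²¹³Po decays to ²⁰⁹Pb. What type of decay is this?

alpha decay

ΔA = 209 − 213 = -4; ΔZ = 82 − 84 = -2.
A drops by 4 and Z drops by 2 — the signature of alpha emission.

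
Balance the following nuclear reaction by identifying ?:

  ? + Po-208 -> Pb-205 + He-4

Conserve mass number: A + 208 = 205 + 4, so A = 1.
Conserve atomic number: Z + 84 = 82 + 2, so Z = 0.
A = 1 and Z = 0 is n — a neutron.

neutron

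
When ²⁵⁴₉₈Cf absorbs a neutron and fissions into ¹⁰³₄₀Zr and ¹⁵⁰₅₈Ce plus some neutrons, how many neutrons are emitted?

2

Conserve mass number: 255 = 103 + 150 + k, so k = 255 − 253 = 2.
Check atomic number: 98 = 40 + 58 + 0 = 98. ✓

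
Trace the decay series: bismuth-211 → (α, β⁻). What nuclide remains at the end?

Pb-207

Start: (A, Z) = (211, 83).
After α: (207, 81).
After β⁻: (207, 82).
Z = 82 is lead.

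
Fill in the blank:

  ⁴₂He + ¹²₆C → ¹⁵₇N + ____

proton

Conserve mass number: 4 + 12 = 15 + A, so A = 1.
Conserve atomic number: 2 + 6 = 7 + Z, so Z = 1.
A = 1 and Z = 1 is ¹₁H — a proton.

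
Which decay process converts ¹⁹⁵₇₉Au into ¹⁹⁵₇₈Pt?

ΔA = 195 − 195 = 0; ΔZ = 78 − 79 = -1.
A is unchanged and Z drops by 1 — a proton has become a neutron (β⁺ emission or electron capture).

beta-plus decay or electron capture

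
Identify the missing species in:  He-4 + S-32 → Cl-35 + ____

proton

Conserve mass number: 4 + 32 = 35 + A, so A = 1.
Conserve atomic number: 2 + 16 = 17 + Z, so Z = 1.
A = 1 and Z = 1 is H-1 — a proton.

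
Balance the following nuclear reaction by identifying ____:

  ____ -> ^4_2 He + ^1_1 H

Conserve mass number: A = 4 + 1, so A = 5.
Conserve atomic number: Z = 2 + 1, so Z = 3.
Z = 3 is lithium, so the species is ^5_3 Li.

Li-5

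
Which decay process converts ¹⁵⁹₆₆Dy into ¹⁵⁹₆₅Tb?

beta-plus decay or electron capture

ΔA = 159 − 159 = 0; ΔZ = 65 − 66 = -1.
A is unchanged and Z drops by 1 — a proton has become a neutron (β⁺ emission or electron capture).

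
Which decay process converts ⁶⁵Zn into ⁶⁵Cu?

beta-plus decay or electron capture

ΔA = 65 − 65 = 0; ΔZ = 29 − 30 = -1.
A is unchanged and Z drops by 1 — a proton has become a neutron (β⁺ emission or electron capture).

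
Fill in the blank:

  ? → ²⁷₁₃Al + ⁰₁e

Conserve mass number: A = 27 + 0, so A = 27.
Conserve atomic number: Z = 13 + 1, so Z = 14.
Z = 14 is silicon, so the species is ²⁷₁₄Si.

Si-27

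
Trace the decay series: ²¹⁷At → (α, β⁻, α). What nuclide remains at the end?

Pb-209

Start: (A, Z) = (217, 85).
After α: (213, 83).
After β⁻: (213, 84).
After α: (209, 82).
Z = 82 is lead.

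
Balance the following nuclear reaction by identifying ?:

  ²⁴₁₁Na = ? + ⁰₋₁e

Mg-24

Conserve mass number: 24 = A + 0, so A = 24.
Conserve atomic number: 11 = Z − 1, so Z = 12.
Z = 12 is magnesium, so the species is ²⁴₁₂Mg.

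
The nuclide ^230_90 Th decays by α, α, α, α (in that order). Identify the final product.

Pb-214

Start: (A, Z) = (230, 90).
After α: (226, 88).
After α: (222, 86).
After α: (218, 84).
After α: (214, 82).
Z = 82 is lead.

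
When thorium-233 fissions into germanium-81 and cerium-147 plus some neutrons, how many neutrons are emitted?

Conserve mass number: 233 = 81 + 147 + k, so k = 233 − 228 = 5.
Check atomic number: 90 = 32 + 58 + 0 = 90. ✓

5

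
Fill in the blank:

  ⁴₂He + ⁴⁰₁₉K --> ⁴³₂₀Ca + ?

Conserve mass number: 4 + 40 = 43 + A, so A = 1.
Conserve atomic number: 2 + 19 = 20 + Z, so Z = 1.
A = 1 and Z = 1 is ¹₁H — a proton.

proton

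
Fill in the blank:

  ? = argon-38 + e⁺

K-38

Conserve mass number: A = 38 + 0, so A = 38.
Conserve atomic number: Z = 18 + 1, so Z = 19.
Z = 19 is potassium, so the species is potassium-38.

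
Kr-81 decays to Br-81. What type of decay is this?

beta-plus decay or electron capture

ΔA = 81 − 81 = 0; ΔZ = 35 − 36 = -1.
A is unchanged and Z drops by 1 — a proton has become a neutron (β⁺ emission or electron capture).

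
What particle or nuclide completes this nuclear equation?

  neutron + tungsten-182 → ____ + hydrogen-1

Conserve mass number: 1 + 182 = A + 1, so A = 182.
Conserve atomic number: 0 + 74 = Z + 1, so Z = 73.
Z = 73 is tantalum, so the species is tantalum-182.

Ta-182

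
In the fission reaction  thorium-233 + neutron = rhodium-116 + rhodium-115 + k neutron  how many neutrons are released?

Conserve mass number: 234 = 116 + 115 + k, so k = 234 − 231 = 3.
Check atomic number: 90 = 45 + 45 + 0 = 90. ✓

3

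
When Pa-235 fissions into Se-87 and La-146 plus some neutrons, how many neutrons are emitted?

2

Conserve mass number: 235 = 87 + 146 + k, so k = 235 − 233 = 2.
Check atomic number: 91 = 34 + 57 + 0 = 91. ✓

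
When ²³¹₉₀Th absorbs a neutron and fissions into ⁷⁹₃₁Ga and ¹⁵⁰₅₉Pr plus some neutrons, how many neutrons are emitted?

3

Conserve mass number: 232 = 79 + 150 + k, so k = 232 − 229 = 3.
Check atomic number: 90 = 31 + 59 + 0 = 90. ✓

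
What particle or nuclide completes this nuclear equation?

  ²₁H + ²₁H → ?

He-4

Conserve mass number: 2 + 2 = A, so A = 4.
Conserve atomic number: 1 + 1 = Z, so Z = 2.
A = 4 and Z = 2 is ⁴₂He — an alpha particle.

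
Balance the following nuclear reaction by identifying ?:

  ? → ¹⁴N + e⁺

Conserve mass number: A = 14 + 0, so A = 14.
Conserve atomic number: Z = 7 + 1, so Z = 8.
Z = 8 is oxygen, so the species is ¹⁴O.

O-14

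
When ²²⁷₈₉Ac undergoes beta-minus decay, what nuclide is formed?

Th-227

Beta-minus decay: mass number changes by +0, atomic number by +1.
A: 227 = 227; Z: 89 + 1 = 90.
Z = 90 is thorium, so the daughter is ²²⁷₉₀Th.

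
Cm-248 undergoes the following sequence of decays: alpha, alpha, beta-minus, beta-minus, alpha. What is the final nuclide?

U-236

Start: (A, Z) = (248, 96).
After α: (244, 94).
After α: (240, 92).
After β⁻: (240, 93).
After β⁻: (240, 94).
After α: (236, 92).
Z = 92 is uranium.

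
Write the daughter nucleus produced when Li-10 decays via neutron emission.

Li-9

Neutron emission: mass number changes by -1, atomic number by +0.
A: 10 − 1 = 9; Z: 3 = 3.
Z = 3 is lithium, so the daughter is Li-9.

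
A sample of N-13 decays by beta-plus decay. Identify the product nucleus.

Beta-plus decay: mass number changes by +0, atomic number by -1.
A: 13 = 13; Z: 7 − 1 = 6.
Z = 6 is carbon, so the daughter is C-13.

C-13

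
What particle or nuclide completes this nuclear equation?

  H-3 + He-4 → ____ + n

Li-6

Conserve mass number: 3 + 4 = A + 1, so A = 6.
Conserve atomic number: 1 + 2 = Z + 0, so Z = 3.
Z = 3 is lithium, so the species is Li-6.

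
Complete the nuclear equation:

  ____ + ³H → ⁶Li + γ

Conserve mass number: A + 3 = 6 + 0, so A = 3.
Conserve atomic number: Z + 1 = 3 + 0, so Z = 2.
Z = 2 is helium, so the species is ³He.

He-3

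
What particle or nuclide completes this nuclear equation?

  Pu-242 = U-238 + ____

Conserve mass number: 242 = 238 + A, so A = 4.
Conserve atomic number: 94 = 92 + Z, so Z = 2.
A = 4 and Z = 2 is He-4 — an alpha particle.

alpha particle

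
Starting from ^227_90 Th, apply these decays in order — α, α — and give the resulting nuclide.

Rn-219

Start: (A, Z) = (227, 90).
After α: (223, 88).
After α: (219, 86).
Z = 86 is radon.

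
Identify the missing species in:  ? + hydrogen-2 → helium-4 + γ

deuteron

Conserve mass number: A + 2 = 4 + 0, so A = 2.
Conserve atomic number: Z + 1 = 2 + 0, so Z = 1.
A = 2 and Z = 1 is hydrogen-2 — a deuteron.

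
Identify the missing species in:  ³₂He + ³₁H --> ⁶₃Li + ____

Conserve mass number: 3 + 3 = 6 + A, so A = 0.
Conserve atomic number: 2 + 1 = 3 + Z, so Z = 0.
A = 0 and Z = 0 is ⁰₀γ — a gamma ray.

gamma ray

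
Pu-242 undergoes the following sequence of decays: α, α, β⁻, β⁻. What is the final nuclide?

U-234

Start: (A, Z) = (242, 94).
After α: (238, 92).
After α: (234, 90).
After β⁻: (234, 91).
After β⁻: (234, 92).
Z = 92 is uranium.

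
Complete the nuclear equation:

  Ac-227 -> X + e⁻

Conserve mass number: 227 = A + 0, so A = 227.
Conserve atomic number: 89 = Z − 1, so Z = 90.
Z = 90 is thorium, so the species is Th-227.

Th-227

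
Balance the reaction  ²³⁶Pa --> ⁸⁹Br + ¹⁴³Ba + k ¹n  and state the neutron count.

4

Conserve mass number: 236 = 89 + 143 + k, so k = 236 − 232 = 4.
Check atomic number: 91 = 35 + 56 + 0 = 91. ✓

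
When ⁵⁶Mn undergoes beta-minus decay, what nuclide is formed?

Beta-minus decay: mass number changes by +0, atomic number by +1.
A: 56 = 56; Z: 25 + 1 = 26.
Z = 26 is iron, so the daughter is ⁵⁶Fe.

Fe-56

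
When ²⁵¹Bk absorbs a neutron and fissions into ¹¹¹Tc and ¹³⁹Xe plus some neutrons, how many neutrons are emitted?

2

Conserve mass number: 252 = 111 + 139 + k, so k = 252 − 250 = 2.
Check atomic number: 97 = 43 + 54 + 0 = 97. ✓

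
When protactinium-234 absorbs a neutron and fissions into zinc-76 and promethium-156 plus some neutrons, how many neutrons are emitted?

3

Conserve mass number: 235 = 76 + 156 + k, so k = 235 − 232 = 3.
Check atomic number: 91 = 30 + 61 + 0 = 91. ✓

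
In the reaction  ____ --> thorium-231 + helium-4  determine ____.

Conserve mass number: A = 231 + 4, so A = 235.
Conserve atomic number: Z = 90 + 2, so Z = 92.
Z = 92 is uranium, so the species is uranium-235.

U-235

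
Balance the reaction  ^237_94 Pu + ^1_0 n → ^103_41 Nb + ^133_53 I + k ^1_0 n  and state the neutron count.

Conserve mass number: 238 = 103 + 133 + k, so k = 238 − 236 = 2.
Check atomic number: 94 = 41 + 53 + 0 = 94. ✓

2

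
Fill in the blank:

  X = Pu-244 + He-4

Cm-248

Conserve mass number: A = 244 + 4, so A = 248.
Conserve atomic number: Z = 94 + 2, so Z = 96.
Z = 96 is curium, so the species is Cm-248.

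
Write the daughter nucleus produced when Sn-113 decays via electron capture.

Electron capture: mass number changes by +0, atomic number by -1.
A: 113 = 113; Z: 50 − 1 = 49.
Z = 49 is indium, so the daughter is In-113.

In-113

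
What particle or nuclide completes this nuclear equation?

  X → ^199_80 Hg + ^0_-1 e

Conserve mass number: A = 199 + 0, so A = 199.
Conserve atomic number: Z = 80 − 1, so Z = 79.
Z = 79 is gold, so the species is ^199_79 Au.

Au-199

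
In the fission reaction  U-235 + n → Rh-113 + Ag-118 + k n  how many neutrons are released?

5

Conserve mass number: 236 = 113 + 118 + k, so k = 236 − 231 = 5.
Check atomic number: 92 = 45 + 47 + 0 = 92. ✓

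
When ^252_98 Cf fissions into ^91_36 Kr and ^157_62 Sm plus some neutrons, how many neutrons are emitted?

Conserve mass number: 252 = 91 + 157 + k, so k = 252 − 248 = 4.
Check atomic number: 98 = 36 + 62 + 0 = 98. ✓

4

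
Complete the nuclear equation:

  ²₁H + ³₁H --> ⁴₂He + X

Conserve mass number: 2 + 3 = 4 + A, so A = 1.
Conserve atomic number: 1 + 1 = 2 + Z, so Z = 0.
A = 1 and Z = 0 is ¹₀n — a neutron.

neutron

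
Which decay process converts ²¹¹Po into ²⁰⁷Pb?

ΔA = 207 − 211 = -4; ΔZ = 82 − 84 = -2.
A drops by 4 and Z drops by 2 — the signature of alpha emission.

alpha decay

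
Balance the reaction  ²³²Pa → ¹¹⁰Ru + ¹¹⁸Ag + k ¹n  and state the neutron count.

4

Conserve mass number: 232 = 110 + 118 + k, so k = 232 − 228 = 4.
Check atomic number: 91 = 44 + 47 + 0 = 91. ✓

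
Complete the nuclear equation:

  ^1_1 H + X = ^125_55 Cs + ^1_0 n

Conserve mass number: 1 + A = 125 + 1, so A = 125.
Conserve atomic number: 1 + Z = 55 + 0, so Z = 54.
Z = 54 is xenon, so the species is ^125_54 Xe.

Xe-125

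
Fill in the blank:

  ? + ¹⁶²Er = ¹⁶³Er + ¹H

Conserve mass number: A + 162 = 163 + 1, so A = 2.
Conserve atomic number: Z + 68 = 68 + 1, so Z = 1.
A = 2 and Z = 1 is ²H — a deuteron.

deuteron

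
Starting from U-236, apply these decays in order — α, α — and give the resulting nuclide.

Start: (A, Z) = (236, 92).
After α: (232, 90).
After α: (228, 88).
Z = 88 is radium.

Ra-228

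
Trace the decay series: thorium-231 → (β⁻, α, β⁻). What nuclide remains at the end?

Th-227

Start: (A, Z) = (231, 90).
After β⁻: (231, 91).
After α: (227, 89).
After β⁻: (227, 90).
Z = 90 is thorium.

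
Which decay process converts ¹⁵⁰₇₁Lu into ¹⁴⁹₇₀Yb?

ΔA = 149 − 150 = -1; ΔZ = 70 − 71 = -1.
A drops by 1 and Z drops by 1 — a proton was emitted.

proton emission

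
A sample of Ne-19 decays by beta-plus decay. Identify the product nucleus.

F-19

Beta-plus decay: mass number changes by +0, atomic number by -1.
A: 19 = 19; Z: 10 − 1 = 9.
Z = 9 is fluorine, so the daughter is F-19.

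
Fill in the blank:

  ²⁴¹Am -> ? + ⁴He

Np-237

Conserve mass number: 241 = A + 4, so A = 237.
Conserve atomic number: 95 = Z + 2, so Z = 93.
Z = 93 is neptunium, so the species is ²³⁷Np.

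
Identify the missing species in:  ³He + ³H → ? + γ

Li-6

Conserve mass number: 3 + 3 = A + 0, so A = 6.
Conserve atomic number: 2 + 1 = Z + 0, so Z = 3.
Z = 3 is lithium, so the species is ⁶Li.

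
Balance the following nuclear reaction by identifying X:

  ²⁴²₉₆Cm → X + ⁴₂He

Pu-238

Conserve mass number: 242 = A + 4, so A = 238.
Conserve atomic number: 96 = Z + 2, so Z = 94.
Z = 94 is plutonium, so the species is ²³⁸₉₄Pu.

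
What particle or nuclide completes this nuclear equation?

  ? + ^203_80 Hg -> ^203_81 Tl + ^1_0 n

proton

Conserve mass number: A + 203 = 203 + 1, so A = 1.
Conserve atomic number: Z + 80 = 81 + 0, so Z = 1.
A = 1 and Z = 1 is ^1_1 H — a proton.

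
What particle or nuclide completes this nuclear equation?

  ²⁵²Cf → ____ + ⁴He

Conserve mass number: 252 = A + 4, so A = 248.
Conserve atomic number: 98 = Z + 2, so Z = 96.
Z = 96 is curium, so the species is ²⁴⁸Cm.

Cm-248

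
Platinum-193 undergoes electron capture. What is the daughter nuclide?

Electron capture: mass number changes by +0, atomic number by -1.
A: 193 = 193; Z: 78 − 1 = 77.
Z = 77 is iridium, so the daughter is iridium-193.

Ir-193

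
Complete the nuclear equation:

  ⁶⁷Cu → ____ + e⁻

Zn-67

Conserve mass number: 67 = A + 0, so A = 67.
Conserve atomic number: 29 = Z − 1, so Z = 30.
Z = 30 is zinc, so the species is ⁶⁷Zn.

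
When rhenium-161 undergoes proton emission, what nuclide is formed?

W-160

Proton emission: mass number changes by -1, atomic number by -1.
A: 161 − 1 = 160; Z: 75 − 1 = 74.
Z = 74 is tungsten, so the daughter is tungsten-160.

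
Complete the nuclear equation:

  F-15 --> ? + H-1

O-14

Conserve mass number: 15 = A + 1, so A = 14.
Conserve atomic number: 9 = Z + 1, so Z = 8.
Z = 8 is oxygen, so the species is O-14.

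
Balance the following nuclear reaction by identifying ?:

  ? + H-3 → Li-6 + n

Conserve mass number: A + 3 = 6 + 1, so A = 4.
Conserve atomic number: Z + 1 = 3 + 0, so Z = 2.
A = 4 and Z = 2 is He-4 — an alpha particle.

alpha particle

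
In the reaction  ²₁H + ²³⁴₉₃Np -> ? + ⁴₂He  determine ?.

U-232

Conserve mass number: 2 + 234 = A + 4, so A = 232.
Conserve atomic number: 1 + 93 = Z + 2, so Z = 92.
Z = 92 is uranium, so the species is ²³²₉₂U.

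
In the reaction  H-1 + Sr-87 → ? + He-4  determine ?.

Conserve mass number: 1 + 87 = A + 4, so A = 84.
Conserve atomic number: 1 + 38 = Z + 2, so Z = 37.
Z = 37 is rubidium, so the species is Rb-84.

Rb-84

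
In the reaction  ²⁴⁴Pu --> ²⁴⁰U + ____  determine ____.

Conserve mass number: 244 = 240 + A, so A = 4.
Conserve atomic number: 94 = 92 + Z, so Z = 2.
A = 4 and Z = 2 is ⁴He — an alpha particle.

alpha particle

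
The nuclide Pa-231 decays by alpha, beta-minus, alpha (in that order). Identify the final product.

Ra-223

Start: (A, Z) = (231, 91).
After α: (227, 89).
After β⁻: (227, 90).
After α: (223, 88).
Z = 88 is radium.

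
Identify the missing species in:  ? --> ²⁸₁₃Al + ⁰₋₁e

Mg-28

Conserve mass number: A = 28 + 0, so A = 28.
Conserve atomic number: Z = 13 − 1, so Z = 12.
Z = 12 is magnesium, so the species is ²⁸₁₂Mg.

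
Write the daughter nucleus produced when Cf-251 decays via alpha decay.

Alpha decay: mass number changes by -4, atomic number by -2.
A: 251 − 4 = 247; Z: 98 − 2 = 96.
Z = 96 is curium, so the daughter is Cm-247.

Cm-247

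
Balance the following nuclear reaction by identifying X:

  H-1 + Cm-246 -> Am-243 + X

alpha particle

Conserve mass number: 1 + 246 = 243 + A, so A = 4.
Conserve atomic number: 1 + 96 = 95 + Z, so Z = 2.
A = 4 and Z = 2 is He-4 — an alpha particle.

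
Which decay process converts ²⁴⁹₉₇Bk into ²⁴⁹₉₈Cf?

beta-minus decay

ΔA = 249 − 249 = 0; ΔZ = 98 − 97 = +1.
A is unchanged and Z rises by 1 — a neutron has become a proton (β⁻ decay).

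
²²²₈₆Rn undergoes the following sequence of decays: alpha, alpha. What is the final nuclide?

Pb-214

Start: (A, Z) = (222, 86).
After α: (218, 84).
After α: (214, 82).
Z = 82 is lead.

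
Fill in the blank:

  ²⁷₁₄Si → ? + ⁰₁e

Conserve mass number: 27 = A + 0, so A = 27.
Conserve atomic number: 14 = Z + 1, so Z = 13.
Z = 13 is aluminium, so the species is ²⁷₁₃Al.

Al-27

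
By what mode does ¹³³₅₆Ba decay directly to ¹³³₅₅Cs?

ΔA = 133 − 133 = 0; ΔZ = 55 − 56 = -1.
A is unchanged and Z drops by 1 — a proton has become a neutron (β⁺ emission or electron capture).

beta-plus decay or electron capture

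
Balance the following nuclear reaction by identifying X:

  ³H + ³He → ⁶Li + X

Conserve mass number: 3 + 3 = 6 + A, so A = 0.
Conserve atomic number: 1 + 2 = 3 + Z, so Z = 0.
A = 0 and Z = 0 is γ — a gamma ray.

gamma ray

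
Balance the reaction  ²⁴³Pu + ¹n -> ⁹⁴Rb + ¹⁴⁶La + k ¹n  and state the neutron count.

Conserve mass number: 244 = 94 + 146 + k, so k = 244 − 240 = 4.
Check atomic number: 94 = 37 + 57 + 0 = 94. ✓

4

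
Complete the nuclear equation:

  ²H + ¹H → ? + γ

Conserve mass number: 2 + 1 = A + 0, so A = 3.
Conserve atomic number: 1 + 1 = Z + 0, so Z = 2.
Z = 2 is helium, so the species is ³He.

He-3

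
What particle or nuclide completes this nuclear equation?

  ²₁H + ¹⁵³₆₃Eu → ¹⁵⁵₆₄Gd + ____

Conserve mass number: 2 + 153 = 155 + A, so A = 0.
Conserve atomic number: 1 + 63 = 64 + Z, so Z = 0.
A = 0 and Z = 0 is ⁰₀γ — a gamma ray.

gamma ray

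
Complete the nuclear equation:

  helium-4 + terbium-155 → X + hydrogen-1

Dy-158

Conserve mass number: 4 + 155 = A + 1, so A = 158.
Conserve atomic number: 2 + 65 = Z + 1, so Z = 66.
Z = 66 is dysprosium, so the species is dysprosium-158.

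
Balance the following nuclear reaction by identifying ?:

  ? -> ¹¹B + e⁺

C-11

Conserve mass number: A = 11 + 0, so A = 11.
Conserve atomic number: Z = 5 + 1, so Z = 6.
Z = 6 is carbon, so the species is ¹¹C.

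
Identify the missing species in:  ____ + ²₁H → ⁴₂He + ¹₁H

Conserve mass number: A + 2 = 4 + 1, so A = 3.
Conserve atomic number: Z + 1 = 2 + 1, so Z = 2.
Z = 2 is helium, so the species is ³₂He.

He-3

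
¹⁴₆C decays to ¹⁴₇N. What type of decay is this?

beta-minus decay

ΔA = 14 − 14 = 0; ΔZ = 7 − 6 = +1.
A is unchanged and Z rises by 1 — a neutron has become a proton (β⁻ decay).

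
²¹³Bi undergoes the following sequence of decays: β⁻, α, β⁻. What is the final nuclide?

Bi-209

Start: (A, Z) = (213, 83).
After β⁻: (213, 84).
After α: (209, 82).
After β⁻: (209, 83).
Z = 83 is bismuth.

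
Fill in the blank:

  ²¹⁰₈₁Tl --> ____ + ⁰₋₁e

Conserve mass number: 210 = A + 0, so A = 210.
Conserve atomic number: 81 = Z − 1, so Z = 82.
Z = 82 is lead, so the species is ²¹⁰₈₂Pb.

Pb-210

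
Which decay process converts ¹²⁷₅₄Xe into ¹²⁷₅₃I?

ΔA = 127 − 127 = 0; ΔZ = 53 − 54 = -1.
A is unchanged and Z drops by 1 — a proton has become a neutron (β⁺ emission or electron capture).

beta-plus decay or electron capture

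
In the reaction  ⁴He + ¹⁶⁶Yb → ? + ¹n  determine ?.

Hf-169

Conserve mass number: 4 + 166 = A + 1, so A = 169.
Conserve atomic number: 2 + 70 = Z + 0, so Z = 72.
Z = 72 is hafnium, so the species is ¹⁶⁹Hf.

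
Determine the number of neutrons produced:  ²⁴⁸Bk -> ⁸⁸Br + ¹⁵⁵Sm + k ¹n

Conserve mass number: 248 = 88 + 155 + k, so k = 248 − 243 = 5.
Check atomic number: 97 = 35 + 62 + 0 = 97. ✓

5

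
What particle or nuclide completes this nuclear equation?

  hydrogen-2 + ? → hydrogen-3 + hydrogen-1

Conserve mass number: 2 + A = 3 + 1, so A = 2.
Conserve atomic number: 1 + Z = 1 + 1, so Z = 1.
A = 2 and Z = 1 is hydrogen-2 — a deuteron.

deuteron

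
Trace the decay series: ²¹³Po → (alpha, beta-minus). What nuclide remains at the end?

Bi-209

Start: (A, Z) = (213, 84).
After α: (209, 82).
After β⁻: (209, 83).
Z = 83 is bismuth.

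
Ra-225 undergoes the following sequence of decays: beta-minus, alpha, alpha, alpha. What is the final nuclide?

Bi-213

Start: (A, Z) = (225, 88).
After β⁻: (225, 89).
After α: (221, 87).
After α: (217, 85).
After α: (213, 83).
Z = 83 is bismuth.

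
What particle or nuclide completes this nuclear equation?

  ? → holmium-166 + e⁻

Conserve mass number: A = 166 + 0, so A = 166.
Conserve atomic number: Z = 67 − 1, so Z = 66.
Z = 66 is dysprosium, so the species is dysprosium-166.

Dy-166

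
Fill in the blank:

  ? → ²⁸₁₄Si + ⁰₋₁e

Al-28

Conserve mass number: A = 28 + 0, so A = 28.
Conserve atomic number: Z = 14 − 1, so Z = 13.
Z = 13 is aluminium, so the species is ²⁸₁₃Al.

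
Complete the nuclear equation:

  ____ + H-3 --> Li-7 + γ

alpha particle

Conserve mass number: A + 3 = 7 + 0, so A = 4.
Conserve atomic number: Z + 1 = 3 + 0, so Z = 2.
A = 4 and Z = 2 is He-4 — an alpha particle.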